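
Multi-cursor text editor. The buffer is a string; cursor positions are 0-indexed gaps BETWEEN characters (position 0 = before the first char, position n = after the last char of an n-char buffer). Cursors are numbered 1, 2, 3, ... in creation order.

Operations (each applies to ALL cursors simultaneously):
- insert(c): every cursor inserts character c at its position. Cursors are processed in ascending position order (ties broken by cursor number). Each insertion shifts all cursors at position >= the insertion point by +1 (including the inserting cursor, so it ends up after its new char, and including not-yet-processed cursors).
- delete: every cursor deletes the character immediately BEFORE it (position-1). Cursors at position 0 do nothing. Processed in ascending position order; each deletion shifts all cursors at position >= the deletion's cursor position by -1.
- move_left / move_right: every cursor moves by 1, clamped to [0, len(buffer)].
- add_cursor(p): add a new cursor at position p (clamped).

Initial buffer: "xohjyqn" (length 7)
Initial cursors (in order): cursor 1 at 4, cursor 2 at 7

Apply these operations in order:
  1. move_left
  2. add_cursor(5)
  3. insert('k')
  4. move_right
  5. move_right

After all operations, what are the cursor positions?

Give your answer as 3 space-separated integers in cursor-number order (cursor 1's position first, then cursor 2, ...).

Answer: 6 10 9

Derivation:
After op 1 (move_left): buffer="xohjyqn" (len 7), cursors c1@3 c2@6, authorship .......
After op 2 (add_cursor(5)): buffer="xohjyqn" (len 7), cursors c1@3 c3@5 c2@6, authorship .......
After op 3 (insert('k')): buffer="xohkjykqkn" (len 10), cursors c1@4 c3@7 c2@9, authorship ...1..3.2.
After op 4 (move_right): buffer="xohkjykqkn" (len 10), cursors c1@5 c3@8 c2@10, authorship ...1..3.2.
After op 5 (move_right): buffer="xohkjykqkn" (len 10), cursors c1@6 c3@9 c2@10, authorship ...1..3.2.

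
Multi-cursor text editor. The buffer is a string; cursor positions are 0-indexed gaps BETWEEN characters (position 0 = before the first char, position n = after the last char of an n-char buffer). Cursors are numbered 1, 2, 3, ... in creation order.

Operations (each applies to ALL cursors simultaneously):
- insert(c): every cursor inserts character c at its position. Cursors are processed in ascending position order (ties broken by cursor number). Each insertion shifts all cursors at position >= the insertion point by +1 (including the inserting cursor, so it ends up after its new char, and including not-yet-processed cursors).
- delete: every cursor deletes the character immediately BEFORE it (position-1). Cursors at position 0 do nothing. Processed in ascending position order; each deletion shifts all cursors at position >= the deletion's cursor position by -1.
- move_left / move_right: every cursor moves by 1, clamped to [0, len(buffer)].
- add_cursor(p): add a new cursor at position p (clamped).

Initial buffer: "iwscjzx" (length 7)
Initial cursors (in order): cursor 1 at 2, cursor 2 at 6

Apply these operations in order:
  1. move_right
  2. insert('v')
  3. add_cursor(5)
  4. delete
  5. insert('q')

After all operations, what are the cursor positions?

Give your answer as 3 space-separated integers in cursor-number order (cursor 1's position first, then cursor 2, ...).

Answer: 5 9 5

Derivation:
After op 1 (move_right): buffer="iwscjzx" (len 7), cursors c1@3 c2@7, authorship .......
After op 2 (insert('v')): buffer="iwsvcjzxv" (len 9), cursors c1@4 c2@9, authorship ...1....2
After op 3 (add_cursor(5)): buffer="iwsvcjzxv" (len 9), cursors c1@4 c3@5 c2@9, authorship ...1....2
After op 4 (delete): buffer="iwsjzx" (len 6), cursors c1@3 c3@3 c2@6, authorship ......
After op 5 (insert('q')): buffer="iwsqqjzxq" (len 9), cursors c1@5 c3@5 c2@9, authorship ...13...2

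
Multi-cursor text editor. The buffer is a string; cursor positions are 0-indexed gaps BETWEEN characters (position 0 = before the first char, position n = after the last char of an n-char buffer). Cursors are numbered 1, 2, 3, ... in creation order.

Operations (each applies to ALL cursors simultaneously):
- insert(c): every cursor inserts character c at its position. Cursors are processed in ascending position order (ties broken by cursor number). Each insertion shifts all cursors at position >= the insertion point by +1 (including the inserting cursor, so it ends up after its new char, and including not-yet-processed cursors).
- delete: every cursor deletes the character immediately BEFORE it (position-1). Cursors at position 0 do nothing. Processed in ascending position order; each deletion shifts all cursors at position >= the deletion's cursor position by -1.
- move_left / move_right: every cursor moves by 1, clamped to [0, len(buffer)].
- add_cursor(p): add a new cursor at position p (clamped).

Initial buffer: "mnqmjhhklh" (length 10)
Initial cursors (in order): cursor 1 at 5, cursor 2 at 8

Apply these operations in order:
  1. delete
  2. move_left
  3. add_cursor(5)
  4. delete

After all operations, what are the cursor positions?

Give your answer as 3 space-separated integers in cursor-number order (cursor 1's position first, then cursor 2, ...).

Answer: 2 2 2

Derivation:
After op 1 (delete): buffer="mnqmhhlh" (len 8), cursors c1@4 c2@6, authorship ........
After op 2 (move_left): buffer="mnqmhhlh" (len 8), cursors c1@3 c2@5, authorship ........
After op 3 (add_cursor(5)): buffer="mnqmhhlh" (len 8), cursors c1@3 c2@5 c3@5, authorship ........
After op 4 (delete): buffer="mnhlh" (len 5), cursors c1@2 c2@2 c3@2, authorship .....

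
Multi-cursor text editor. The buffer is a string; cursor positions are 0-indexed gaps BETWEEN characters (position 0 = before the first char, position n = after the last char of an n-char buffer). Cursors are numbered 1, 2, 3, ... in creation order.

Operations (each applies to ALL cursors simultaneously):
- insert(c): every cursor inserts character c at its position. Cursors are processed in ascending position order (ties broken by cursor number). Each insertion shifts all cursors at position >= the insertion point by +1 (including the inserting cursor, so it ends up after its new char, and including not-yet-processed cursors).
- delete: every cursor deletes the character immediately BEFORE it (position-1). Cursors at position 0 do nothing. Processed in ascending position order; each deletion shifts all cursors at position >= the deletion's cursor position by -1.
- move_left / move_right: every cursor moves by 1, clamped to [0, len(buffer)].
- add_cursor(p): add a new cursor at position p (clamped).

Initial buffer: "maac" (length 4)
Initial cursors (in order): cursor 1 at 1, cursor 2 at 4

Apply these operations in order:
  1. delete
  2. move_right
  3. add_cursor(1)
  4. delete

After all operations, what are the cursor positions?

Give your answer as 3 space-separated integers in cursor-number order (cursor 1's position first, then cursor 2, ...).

After op 1 (delete): buffer="aa" (len 2), cursors c1@0 c2@2, authorship ..
After op 2 (move_right): buffer="aa" (len 2), cursors c1@1 c2@2, authorship ..
After op 3 (add_cursor(1)): buffer="aa" (len 2), cursors c1@1 c3@1 c2@2, authorship ..
After op 4 (delete): buffer="" (len 0), cursors c1@0 c2@0 c3@0, authorship 

Answer: 0 0 0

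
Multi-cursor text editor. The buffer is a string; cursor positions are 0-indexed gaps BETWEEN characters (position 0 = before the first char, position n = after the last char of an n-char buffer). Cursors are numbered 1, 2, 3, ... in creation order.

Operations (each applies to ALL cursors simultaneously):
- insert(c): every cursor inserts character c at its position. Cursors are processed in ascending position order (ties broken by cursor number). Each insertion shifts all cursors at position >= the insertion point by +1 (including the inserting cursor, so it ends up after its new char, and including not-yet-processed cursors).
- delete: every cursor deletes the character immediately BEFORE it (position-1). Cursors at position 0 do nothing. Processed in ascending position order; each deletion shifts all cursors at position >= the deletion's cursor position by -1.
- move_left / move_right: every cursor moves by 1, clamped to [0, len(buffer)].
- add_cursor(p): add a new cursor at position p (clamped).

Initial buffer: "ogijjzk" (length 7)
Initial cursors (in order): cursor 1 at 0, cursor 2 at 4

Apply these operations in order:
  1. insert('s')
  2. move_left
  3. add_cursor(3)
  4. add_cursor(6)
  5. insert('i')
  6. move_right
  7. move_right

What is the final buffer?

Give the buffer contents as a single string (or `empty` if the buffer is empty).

Answer: isogiijisijzk

Derivation:
After op 1 (insert('s')): buffer="sogijsjzk" (len 9), cursors c1@1 c2@6, authorship 1....2...
After op 2 (move_left): buffer="sogijsjzk" (len 9), cursors c1@0 c2@5, authorship 1....2...
After op 3 (add_cursor(3)): buffer="sogijsjzk" (len 9), cursors c1@0 c3@3 c2@5, authorship 1....2...
After op 4 (add_cursor(6)): buffer="sogijsjzk" (len 9), cursors c1@0 c3@3 c2@5 c4@6, authorship 1....2...
After op 5 (insert('i')): buffer="isogiijisijzk" (len 13), cursors c1@1 c3@5 c2@8 c4@10, authorship 11..3..224...
After op 6 (move_right): buffer="isogiijisijzk" (len 13), cursors c1@2 c3@6 c2@9 c4@11, authorship 11..3..224...
After op 7 (move_right): buffer="isogiijisijzk" (len 13), cursors c1@3 c3@7 c2@10 c4@12, authorship 11..3..224...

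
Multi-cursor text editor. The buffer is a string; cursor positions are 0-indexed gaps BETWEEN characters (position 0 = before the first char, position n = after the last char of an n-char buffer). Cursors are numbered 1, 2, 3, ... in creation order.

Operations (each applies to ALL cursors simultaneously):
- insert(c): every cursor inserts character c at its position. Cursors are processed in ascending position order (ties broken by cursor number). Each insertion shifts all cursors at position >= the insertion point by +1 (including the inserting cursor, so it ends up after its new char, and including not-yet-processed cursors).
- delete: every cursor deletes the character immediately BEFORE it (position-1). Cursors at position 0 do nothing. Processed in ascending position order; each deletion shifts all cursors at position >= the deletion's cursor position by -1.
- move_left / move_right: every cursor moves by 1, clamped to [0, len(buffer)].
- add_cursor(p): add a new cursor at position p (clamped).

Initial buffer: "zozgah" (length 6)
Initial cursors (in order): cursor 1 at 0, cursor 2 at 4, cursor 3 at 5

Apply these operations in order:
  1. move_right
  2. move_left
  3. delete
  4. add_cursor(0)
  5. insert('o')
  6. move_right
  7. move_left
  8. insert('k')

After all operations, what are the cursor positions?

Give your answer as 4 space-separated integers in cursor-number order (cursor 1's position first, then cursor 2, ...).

Answer: 4 11 11 4

Derivation:
After op 1 (move_right): buffer="zozgah" (len 6), cursors c1@1 c2@5 c3@6, authorship ......
After op 2 (move_left): buffer="zozgah" (len 6), cursors c1@0 c2@4 c3@5, authorship ......
After op 3 (delete): buffer="zozh" (len 4), cursors c1@0 c2@3 c3@3, authorship ....
After op 4 (add_cursor(0)): buffer="zozh" (len 4), cursors c1@0 c4@0 c2@3 c3@3, authorship ....
After op 5 (insert('o')): buffer="oozozooh" (len 8), cursors c1@2 c4@2 c2@7 c3@7, authorship 14...23.
After op 6 (move_right): buffer="oozozooh" (len 8), cursors c1@3 c4@3 c2@8 c3@8, authorship 14...23.
After op 7 (move_left): buffer="oozozooh" (len 8), cursors c1@2 c4@2 c2@7 c3@7, authorship 14...23.
After op 8 (insert('k')): buffer="ookkzozookkh" (len 12), cursors c1@4 c4@4 c2@11 c3@11, authorship 1414...2323.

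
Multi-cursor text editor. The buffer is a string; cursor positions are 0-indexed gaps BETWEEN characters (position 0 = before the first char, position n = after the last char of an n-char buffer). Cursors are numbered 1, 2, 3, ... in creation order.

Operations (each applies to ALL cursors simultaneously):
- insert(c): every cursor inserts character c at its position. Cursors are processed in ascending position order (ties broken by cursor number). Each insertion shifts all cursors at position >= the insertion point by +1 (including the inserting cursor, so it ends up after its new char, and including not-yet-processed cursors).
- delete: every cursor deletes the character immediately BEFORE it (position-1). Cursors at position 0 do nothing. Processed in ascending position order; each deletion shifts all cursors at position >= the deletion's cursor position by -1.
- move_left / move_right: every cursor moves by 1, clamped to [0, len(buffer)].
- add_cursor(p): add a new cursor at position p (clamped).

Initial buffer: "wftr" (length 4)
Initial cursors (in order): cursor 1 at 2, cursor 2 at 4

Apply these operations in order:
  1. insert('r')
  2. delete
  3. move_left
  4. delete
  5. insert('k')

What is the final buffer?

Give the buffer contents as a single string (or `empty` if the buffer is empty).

After op 1 (insert('r')): buffer="wfrtrr" (len 6), cursors c1@3 c2@6, authorship ..1..2
After op 2 (delete): buffer="wftr" (len 4), cursors c1@2 c2@4, authorship ....
After op 3 (move_left): buffer="wftr" (len 4), cursors c1@1 c2@3, authorship ....
After op 4 (delete): buffer="fr" (len 2), cursors c1@0 c2@1, authorship ..
After op 5 (insert('k')): buffer="kfkr" (len 4), cursors c1@1 c2@3, authorship 1.2.

Answer: kfkr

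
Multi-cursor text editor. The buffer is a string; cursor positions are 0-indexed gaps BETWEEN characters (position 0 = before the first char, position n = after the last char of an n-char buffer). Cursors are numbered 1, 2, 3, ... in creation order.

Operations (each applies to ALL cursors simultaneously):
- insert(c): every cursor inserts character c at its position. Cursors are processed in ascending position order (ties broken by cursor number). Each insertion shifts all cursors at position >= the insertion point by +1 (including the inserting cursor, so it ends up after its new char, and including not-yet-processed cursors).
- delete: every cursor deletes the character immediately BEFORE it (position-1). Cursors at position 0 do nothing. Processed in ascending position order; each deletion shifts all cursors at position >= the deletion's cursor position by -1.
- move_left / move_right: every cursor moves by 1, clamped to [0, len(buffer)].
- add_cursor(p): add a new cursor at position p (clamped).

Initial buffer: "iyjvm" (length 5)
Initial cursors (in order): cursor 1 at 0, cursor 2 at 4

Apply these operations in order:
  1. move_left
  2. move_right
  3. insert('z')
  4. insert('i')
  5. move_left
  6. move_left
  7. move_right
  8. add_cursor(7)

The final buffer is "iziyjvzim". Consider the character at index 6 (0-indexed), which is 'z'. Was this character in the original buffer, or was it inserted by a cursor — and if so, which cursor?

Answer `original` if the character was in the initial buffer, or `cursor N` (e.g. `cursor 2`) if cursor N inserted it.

Answer: cursor 2

Derivation:
After op 1 (move_left): buffer="iyjvm" (len 5), cursors c1@0 c2@3, authorship .....
After op 2 (move_right): buffer="iyjvm" (len 5), cursors c1@1 c2@4, authorship .....
After op 3 (insert('z')): buffer="izyjvzm" (len 7), cursors c1@2 c2@6, authorship .1...2.
After op 4 (insert('i')): buffer="iziyjvzim" (len 9), cursors c1@3 c2@8, authorship .11...22.
After op 5 (move_left): buffer="iziyjvzim" (len 9), cursors c1@2 c2@7, authorship .11...22.
After op 6 (move_left): buffer="iziyjvzim" (len 9), cursors c1@1 c2@6, authorship .11...22.
After op 7 (move_right): buffer="iziyjvzim" (len 9), cursors c1@2 c2@7, authorship .11...22.
After op 8 (add_cursor(7)): buffer="iziyjvzim" (len 9), cursors c1@2 c2@7 c3@7, authorship .11...22.
Authorship (.=original, N=cursor N): . 1 1 . . . 2 2 .
Index 6: author = 2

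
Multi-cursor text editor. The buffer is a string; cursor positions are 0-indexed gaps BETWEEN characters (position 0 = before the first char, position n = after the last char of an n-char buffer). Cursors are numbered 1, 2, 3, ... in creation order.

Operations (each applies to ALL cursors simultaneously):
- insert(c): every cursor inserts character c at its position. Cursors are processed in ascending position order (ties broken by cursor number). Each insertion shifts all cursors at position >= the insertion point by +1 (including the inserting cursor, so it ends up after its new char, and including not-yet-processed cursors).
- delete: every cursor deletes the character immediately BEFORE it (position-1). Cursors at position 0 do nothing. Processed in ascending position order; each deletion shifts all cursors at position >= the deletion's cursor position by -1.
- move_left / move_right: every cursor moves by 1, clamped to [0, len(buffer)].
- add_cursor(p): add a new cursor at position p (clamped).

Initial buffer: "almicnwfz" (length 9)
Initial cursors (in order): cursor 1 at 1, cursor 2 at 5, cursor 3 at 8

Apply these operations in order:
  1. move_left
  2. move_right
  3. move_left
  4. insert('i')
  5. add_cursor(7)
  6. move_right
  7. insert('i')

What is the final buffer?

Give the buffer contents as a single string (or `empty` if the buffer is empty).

Answer: iailmiiciniwifiz

Derivation:
After op 1 (move_left): buffer="almicnwfz" (len 9), cursors c1@0 c2@4 c3@7, authorship .........
After op 2 (move_right): buffer="almicnwfz" (len 9), cursors c1@1 c2@5 c3@8, authorship .........
After op 3 (move_left): buffer="almicnwfz" (len 9), cursors c1@0 c2@4 c3@7, authorship .........
After op 4 (insert('i')): buffer="ialmiicnwifz" (len 12), cursors c1@1 c2@6 c3@10, authorship 1....2...3..
After op 5 (add_cursor(7)): buffer="ialmiicnwifz" (len 12), cursors c1@1 c2@6 c4@7 c3@10, authorship 1....2...3..
After op 6 (move_right): buffer="ialmiicnwifz" (len 12), cursors c1@2 c2@7 c4@8 c3@11, authorship 1....2...3..
After op 7 (insert('i')): buffer="iailmiiciniwifiz" (len 16), cursors c1@3 c2@9 c4@11 c3@15, authorship 1.1...2.2.4.3.3.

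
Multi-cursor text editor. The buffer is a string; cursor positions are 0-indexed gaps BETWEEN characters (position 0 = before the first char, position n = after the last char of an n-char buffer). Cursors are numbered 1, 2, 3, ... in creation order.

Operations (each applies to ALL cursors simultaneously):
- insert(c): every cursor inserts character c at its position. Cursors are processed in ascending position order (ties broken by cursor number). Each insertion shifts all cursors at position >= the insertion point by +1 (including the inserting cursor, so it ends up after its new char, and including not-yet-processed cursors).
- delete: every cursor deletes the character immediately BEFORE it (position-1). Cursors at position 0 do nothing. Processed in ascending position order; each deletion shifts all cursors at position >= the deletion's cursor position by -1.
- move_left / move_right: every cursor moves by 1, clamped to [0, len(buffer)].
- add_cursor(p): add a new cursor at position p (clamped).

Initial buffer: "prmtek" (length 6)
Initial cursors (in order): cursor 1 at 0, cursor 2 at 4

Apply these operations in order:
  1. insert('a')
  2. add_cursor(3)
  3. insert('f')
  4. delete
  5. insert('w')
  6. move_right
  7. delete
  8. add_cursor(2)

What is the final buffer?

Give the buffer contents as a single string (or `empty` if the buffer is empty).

Answer: awrwtawk

Derivation:
After op 1 (insert('a')): buffer="aprmtaek" (len 8), cursors c1@1 c2@6, authorship 1....2..
After op 2 (add_cursor(3)): buffer="aprmtaek" (len 8), cursors c1@1 c3@3 c2@6, authorship 1....2..
After op 3 (insert('f')): buffer="afprfmtafek" (len 11), cursors c1@2 c3@5 c2@9, authorship 11..3..22..
After op 4 (delete): buffer="aprmtaek" (len 8), cursors c1@1 c3@3 c2@6, authorship 1....2..
After op 5 (insert('w')): buffer="awprwmtawek" (len 11), cursors c1@2 c3@5 c2@9, authorship 11..3..22..
After op 6 (move_right): buffer="awprwmtawek" (len 11), cursors c1@3 c3@6 c2@10, authorship 11..3..22..
After op 7 (delete): buffer="awrwtawk" (len 8), cursors c1@2 c3@4 c2@7, authorship 11.3.22.
After op 8 (add_cursor(2)): buffer="awrwtawk" (len 8), cursors c1@2 c4@2 c3@4 c2@7, authorship 11.3.22.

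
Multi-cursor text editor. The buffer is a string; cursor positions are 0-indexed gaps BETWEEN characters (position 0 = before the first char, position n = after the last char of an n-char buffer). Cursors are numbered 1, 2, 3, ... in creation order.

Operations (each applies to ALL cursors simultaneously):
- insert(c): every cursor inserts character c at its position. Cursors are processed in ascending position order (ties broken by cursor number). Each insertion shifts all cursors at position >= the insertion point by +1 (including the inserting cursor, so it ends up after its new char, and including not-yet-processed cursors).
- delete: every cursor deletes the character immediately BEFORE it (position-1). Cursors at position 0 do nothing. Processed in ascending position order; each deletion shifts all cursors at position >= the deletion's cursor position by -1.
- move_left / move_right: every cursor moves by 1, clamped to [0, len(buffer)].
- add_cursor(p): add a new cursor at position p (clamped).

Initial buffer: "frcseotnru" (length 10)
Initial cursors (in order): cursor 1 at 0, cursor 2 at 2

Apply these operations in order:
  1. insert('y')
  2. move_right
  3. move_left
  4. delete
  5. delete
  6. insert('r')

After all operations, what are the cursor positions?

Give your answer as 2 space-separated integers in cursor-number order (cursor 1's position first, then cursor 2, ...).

Answer: 1 3

Derivation:
After op 1 (insert('y')): buffer="yfrycseotnru" (len 12), cursors c1@1 c2@4, authorship 1..2........
After op 2 (move_right): buffer="yfrycseotnru" (len 12), cursors c1@2 c2@5, authorship 1..2........
After op 3 (move_left): buffer="yfrycseotnru" (len 12), cursors c1@1 c2@4, authorship 1..2........
After op 4 (delete): buffer="frcseotnru" (len 10), cursors c1@0 c2@2, authorship ..........
After op 5 (delete): buffer="fcseotnru" (len 9), cursors c1@0 c2@1, authorship .........
After op 6 (insert('r')): buffer="rfrcseotnru" (len 11), cursors c1@1 c2@3, authorship 1.2........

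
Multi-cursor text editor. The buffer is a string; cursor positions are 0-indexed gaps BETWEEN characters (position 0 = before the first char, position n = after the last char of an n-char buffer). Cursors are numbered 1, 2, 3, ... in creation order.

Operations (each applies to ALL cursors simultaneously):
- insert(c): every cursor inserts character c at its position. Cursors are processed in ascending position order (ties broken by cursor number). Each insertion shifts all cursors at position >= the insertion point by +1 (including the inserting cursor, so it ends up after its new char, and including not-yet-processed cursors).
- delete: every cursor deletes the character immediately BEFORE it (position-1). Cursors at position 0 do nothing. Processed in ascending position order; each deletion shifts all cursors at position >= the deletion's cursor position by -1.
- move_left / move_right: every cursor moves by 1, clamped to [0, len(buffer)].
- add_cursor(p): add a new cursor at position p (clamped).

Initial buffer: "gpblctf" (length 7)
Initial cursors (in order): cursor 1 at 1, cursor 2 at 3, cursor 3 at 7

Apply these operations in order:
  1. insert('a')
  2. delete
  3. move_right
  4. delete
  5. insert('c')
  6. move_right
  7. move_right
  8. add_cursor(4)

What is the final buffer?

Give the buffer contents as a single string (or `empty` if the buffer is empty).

After op 1 (insert('a')): buffer="gapbalctfa" (len 10), cursors c1@2 c2@5 c3@10, authorship .1..2....3
After op 2 (delete): buffer="gpblctf" (len 7), cursors c1@1 c2@3 c3@7, authorship .......
After op 3 (move_right): buffer="gpblctf" (len 7), cursors c1@2 c2@4 c3@7, authorship .......
After op 4 (delete): buffer="gbct" (len 4), cursors c1@1 c2@2 c3@4, authorship ....
After op 5 (insert('c')): buffer="gcbcctc" (len 7), cursors c1@2 c2@4 c3@7, authorship .1.2..3
After op 6 (move_right): buffer="gcbcctc" (len 7), cursors c1@3 c2@5 c3@7, authorship .1.2..3
After op 7 (move_right): buffer="gcbcctc" (len 7), cursors c1@4 c2@6 c3@7, authorship .1.2..3
After op 8 (add_cursor(4)): buffer="gcbcctc" (len 7), cursors c1@4 c4@4 c2@6 c3@7, authorship .1.2..3

Answer: gcbcctc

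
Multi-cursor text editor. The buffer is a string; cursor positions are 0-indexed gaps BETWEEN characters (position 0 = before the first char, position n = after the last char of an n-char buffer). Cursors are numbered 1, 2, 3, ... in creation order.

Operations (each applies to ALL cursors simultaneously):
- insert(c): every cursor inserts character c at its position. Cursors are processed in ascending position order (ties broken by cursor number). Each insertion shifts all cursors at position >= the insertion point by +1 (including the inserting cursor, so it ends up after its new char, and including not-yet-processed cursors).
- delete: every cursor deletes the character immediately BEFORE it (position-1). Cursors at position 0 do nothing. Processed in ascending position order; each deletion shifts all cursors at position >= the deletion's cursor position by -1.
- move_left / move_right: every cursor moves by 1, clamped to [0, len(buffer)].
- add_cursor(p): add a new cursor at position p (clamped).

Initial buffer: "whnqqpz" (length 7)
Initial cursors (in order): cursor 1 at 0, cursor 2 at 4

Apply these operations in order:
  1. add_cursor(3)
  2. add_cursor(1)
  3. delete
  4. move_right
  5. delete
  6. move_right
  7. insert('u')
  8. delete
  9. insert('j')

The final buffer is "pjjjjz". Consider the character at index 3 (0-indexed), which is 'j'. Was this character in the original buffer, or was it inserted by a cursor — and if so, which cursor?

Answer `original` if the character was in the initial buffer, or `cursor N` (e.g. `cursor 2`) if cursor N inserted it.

Answer: cursor 3

Derivation:
After op 1 (add_cursor(3)): buffer="whnqqpz" (len 7), cursors c1@0 c3@3 c2@4, authorship .......
After op 2 (add_cursor(1)): buffer="whnqqpz" (len 7), cursors c1@0 c4@1 c3@3 c2@4, authorship .......
After op 3 (delete): buffer="hqpz" (len 4), cursors c1@0 c4@0 c2@1 c3@1, authorship ....
After op 4 (move_right): buffer="hqpz" (len 4), cursors c1@1 c4@1 c2@2 c3@2, authorship ....
After op 5 (delete): buffer="pz" (len 2), cursors c1@0 c2@0 c3@0 c4@0, authorship ..
After op 6 (move_right): buffer="pz" (len 2), cursors c1@1 c2@1 c3@1 c4@1, authorship ..
After op 7 (insert('u')): buffer="puuuuz" (len 6), cursors c1@5 c2@5 c3@5 c4@5, authorship .1234.
After op 8 (delete): buffer="pz" (len 2), cursors c1@1 c2@1 c3@1 c4@1, authorship ..
After op 9 (insert('j')): buffer="pjjjjz" (len 6), cursors c1@5 c2@5 c3@5 c4@5, authorship .1234.
Authorship (.=original, N=cursor N): . 1 2 3 4 .
Index 3: author = 3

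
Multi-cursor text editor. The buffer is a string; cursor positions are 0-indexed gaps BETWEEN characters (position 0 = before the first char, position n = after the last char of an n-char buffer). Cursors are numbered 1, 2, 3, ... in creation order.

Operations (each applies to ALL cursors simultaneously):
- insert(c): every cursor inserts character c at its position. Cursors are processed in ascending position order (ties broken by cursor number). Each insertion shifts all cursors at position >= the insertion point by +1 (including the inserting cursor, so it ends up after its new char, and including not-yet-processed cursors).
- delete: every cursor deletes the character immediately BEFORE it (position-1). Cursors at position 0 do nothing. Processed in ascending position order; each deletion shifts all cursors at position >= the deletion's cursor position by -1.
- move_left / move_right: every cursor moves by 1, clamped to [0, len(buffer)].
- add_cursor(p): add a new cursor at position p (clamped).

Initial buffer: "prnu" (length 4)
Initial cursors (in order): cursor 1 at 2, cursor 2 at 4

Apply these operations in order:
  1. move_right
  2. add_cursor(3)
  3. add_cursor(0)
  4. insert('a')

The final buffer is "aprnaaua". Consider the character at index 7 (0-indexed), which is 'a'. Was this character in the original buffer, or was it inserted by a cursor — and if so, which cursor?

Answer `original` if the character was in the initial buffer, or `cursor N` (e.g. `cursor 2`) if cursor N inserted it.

After op 1 (move_right): buffer="prnu" (len 4), cursors c1@3 c2@4, authorship ....
After op 2 (add_cursor(3)): buffer="prnu" (len 4), cursors c1@3 c3@3 c2@4, authorship ....
After op 3 (add_cursor(0)): buffer="prnu" (len 4), cursors c4@0 c1@3 c3@3 c2@4, authorship ....
After op 4 (insert('a')): buffer="aprnaaua" (len 8), cursors c4@1 c1@6 c3@6 c2@8, authorship 4...13.2
Authorship (.=original, N=cursor N): 4 . . . 1 3 . 2
Index 7: author = 2

Answer: cursor 2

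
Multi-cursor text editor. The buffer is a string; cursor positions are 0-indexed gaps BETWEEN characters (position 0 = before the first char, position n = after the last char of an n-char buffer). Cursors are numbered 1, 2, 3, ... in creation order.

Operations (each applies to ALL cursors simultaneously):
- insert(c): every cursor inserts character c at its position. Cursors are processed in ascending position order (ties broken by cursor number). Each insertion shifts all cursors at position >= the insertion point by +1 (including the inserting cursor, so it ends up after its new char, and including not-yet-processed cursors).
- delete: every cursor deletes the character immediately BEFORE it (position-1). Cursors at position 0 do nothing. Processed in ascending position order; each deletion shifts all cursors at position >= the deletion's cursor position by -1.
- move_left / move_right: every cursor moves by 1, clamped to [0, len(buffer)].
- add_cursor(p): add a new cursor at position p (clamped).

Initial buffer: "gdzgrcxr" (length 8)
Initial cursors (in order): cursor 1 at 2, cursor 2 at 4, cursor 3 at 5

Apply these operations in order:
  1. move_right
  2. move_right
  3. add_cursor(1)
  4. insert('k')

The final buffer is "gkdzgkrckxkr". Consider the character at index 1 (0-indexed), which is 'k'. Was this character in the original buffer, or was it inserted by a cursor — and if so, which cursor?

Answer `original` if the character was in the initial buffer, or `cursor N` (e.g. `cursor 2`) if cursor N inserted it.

Answer: cursor 4

Derivation:
After op 1 (move_right): buffer="gdzgrcxr" (len 8), cursors c1@3 c2@5 c3@6, authorship ........
After op 2 (move_right): buffer="gdzgrcxr" (len 8), cursors c1@4 c2@6 c3@7, authorship ........
After op 3 (add_cursor(1)): buffer="gdzgrcxr" (len 8), cursors c4@1 c1@4 c2@6 c3@7, authorship ........
After op 4 (insert('k')): buffer="gkdzgkrckxkr" (len 12), cursors c4@2 c1@6 c2@9 c3@11, authorship .4...1..2.3.
Authorship (.=original, N=cursor N): . 4 . . . 1 . . 2 . 3 .
Index 1: author = 4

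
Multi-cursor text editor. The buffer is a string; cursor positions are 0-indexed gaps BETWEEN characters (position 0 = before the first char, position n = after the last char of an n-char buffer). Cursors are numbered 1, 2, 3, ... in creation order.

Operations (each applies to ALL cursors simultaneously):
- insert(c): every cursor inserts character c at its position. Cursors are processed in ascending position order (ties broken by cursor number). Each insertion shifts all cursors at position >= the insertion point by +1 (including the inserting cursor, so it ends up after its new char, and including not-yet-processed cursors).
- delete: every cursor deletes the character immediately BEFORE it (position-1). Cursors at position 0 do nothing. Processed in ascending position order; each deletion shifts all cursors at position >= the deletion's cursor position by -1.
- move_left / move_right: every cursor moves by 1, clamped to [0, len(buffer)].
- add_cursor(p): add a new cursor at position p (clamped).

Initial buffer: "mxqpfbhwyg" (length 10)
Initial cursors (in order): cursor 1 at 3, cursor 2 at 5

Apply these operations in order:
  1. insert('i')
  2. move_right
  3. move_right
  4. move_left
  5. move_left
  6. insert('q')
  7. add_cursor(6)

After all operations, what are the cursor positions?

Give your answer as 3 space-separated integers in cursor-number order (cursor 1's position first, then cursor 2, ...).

After op 1 (insert('i')): buffer="mxqipfibhwyg" (len 12), cursors c1@4 c2@7, authorship ...1..2.....
After op 2 (move_right): buffer="mxqipfibhwyg" (len 12), cursors c1@5 c2@8, authorship ...1..2.....
After op 3 (move_right): buffer="mxqipfibhwyg" (len 12), cursors c1@6 c2@9, authorship ...1..2.....
After op 4 (move_left): buffer="mxqipfibhwyg" (len 12), cursors c1@5 c2@8, authorship ...1..2.....
After op 5 (move_left): buffer="mxqipfibhwyg" (len 12), cursors c1@4 c2@7, authorship ...1..2.....
After op 6 (insert('q')): buffer="mxqiqpfiqbhwyg" (len 14), cursors c1@5 c2@9, authorship ...11..22.....
After op 7 (add_cursor(6)): buffer="mxqiqpfiqbhwyg" (len 14), cursors c1@5 c3@6 c2@9, authorship ...11..22.....

Answer: 5 9 6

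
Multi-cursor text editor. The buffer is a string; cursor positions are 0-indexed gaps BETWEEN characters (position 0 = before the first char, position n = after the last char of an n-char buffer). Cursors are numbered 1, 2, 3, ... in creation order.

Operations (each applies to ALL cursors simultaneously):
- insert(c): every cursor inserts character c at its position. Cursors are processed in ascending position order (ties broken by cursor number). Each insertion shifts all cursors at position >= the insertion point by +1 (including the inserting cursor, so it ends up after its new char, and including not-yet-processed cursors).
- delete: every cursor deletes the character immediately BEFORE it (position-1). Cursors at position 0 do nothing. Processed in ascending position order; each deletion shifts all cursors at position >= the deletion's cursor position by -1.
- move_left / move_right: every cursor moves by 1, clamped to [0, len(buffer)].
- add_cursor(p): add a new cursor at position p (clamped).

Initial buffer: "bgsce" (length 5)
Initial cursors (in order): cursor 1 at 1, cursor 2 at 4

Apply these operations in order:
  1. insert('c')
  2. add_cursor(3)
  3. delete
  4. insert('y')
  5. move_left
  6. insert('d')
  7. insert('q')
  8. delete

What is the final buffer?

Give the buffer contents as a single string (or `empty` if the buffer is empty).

After op 1 (insert('c')): buffer="bcgscce" (len 7), cursors c1@2 c2@6, authorship .1...2.
After op 2 (add_cursor(3)): buffer="bcgscce" (len 7), cursors c1@2 c3@3 c2@6, authorship .1...2.
After op 3 (delete): buffer="bsce" (len 4), cursors c1@1 c3@1 c2@3, authorship ....
After op 4 (insert('y')): buffer="byyscye" (len 7), cursors c1@3 c3@3 c2@6, authorship .13..2.
After op 5 (move_left): buffer="byyscye" (len 7), cursors c1@2 c3@2 c2@5, authorship .13..2.
After op 6 (insert('d')): buffer="byddyscdye" (len 10), cursors c1@4 c3@4 c2@8, authorship .1133..22.
After op 7 (insert('q')): buffer="byddqqyscdqye" (len 13), cursors c1@6 c3@6 c2@11, authorship .113133..222.
After op 8 (delete): buffer="byddyscdye" (len 10), cursors c1@4 c3@4 c2@8, authorship .1133..22.

Answer: byddyscdye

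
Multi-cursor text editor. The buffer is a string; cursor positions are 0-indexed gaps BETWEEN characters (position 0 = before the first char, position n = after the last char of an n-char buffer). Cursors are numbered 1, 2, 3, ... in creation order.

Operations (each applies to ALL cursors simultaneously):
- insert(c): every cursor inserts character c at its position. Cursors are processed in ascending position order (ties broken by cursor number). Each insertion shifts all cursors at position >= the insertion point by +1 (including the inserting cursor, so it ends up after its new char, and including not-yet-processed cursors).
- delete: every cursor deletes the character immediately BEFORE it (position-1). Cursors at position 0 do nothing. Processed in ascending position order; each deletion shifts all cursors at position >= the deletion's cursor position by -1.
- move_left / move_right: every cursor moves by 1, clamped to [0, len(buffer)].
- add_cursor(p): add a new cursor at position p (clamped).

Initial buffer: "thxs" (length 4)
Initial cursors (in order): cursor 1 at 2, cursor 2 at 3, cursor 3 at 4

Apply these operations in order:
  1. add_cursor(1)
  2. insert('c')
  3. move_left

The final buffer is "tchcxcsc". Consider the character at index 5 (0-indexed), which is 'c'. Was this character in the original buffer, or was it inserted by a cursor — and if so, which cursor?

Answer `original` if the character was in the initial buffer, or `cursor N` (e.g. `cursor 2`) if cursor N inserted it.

Answer: cursor 2

Derivation:
After op 1 (add_cursor(1)): buffer="thxs" (len 4), cursors c4@1 c1@2 c2@3 c3@4, authorship ....
After op 2 (insert('c')): buffer="tchcxcsc" (len 8), cursors c4@2 c1@4 c2@6 c3@8, authorship .4.1.2.3
After op 3 (move_left): buffer="tchcxcsc" (len 8), cursors c4@1 c1@3 c2@5 c3@7, authorship .4.1.2.3
Authorship (.=original, N=cursor N): . 4 . 1 . 2 . 3
Index 5: author = 2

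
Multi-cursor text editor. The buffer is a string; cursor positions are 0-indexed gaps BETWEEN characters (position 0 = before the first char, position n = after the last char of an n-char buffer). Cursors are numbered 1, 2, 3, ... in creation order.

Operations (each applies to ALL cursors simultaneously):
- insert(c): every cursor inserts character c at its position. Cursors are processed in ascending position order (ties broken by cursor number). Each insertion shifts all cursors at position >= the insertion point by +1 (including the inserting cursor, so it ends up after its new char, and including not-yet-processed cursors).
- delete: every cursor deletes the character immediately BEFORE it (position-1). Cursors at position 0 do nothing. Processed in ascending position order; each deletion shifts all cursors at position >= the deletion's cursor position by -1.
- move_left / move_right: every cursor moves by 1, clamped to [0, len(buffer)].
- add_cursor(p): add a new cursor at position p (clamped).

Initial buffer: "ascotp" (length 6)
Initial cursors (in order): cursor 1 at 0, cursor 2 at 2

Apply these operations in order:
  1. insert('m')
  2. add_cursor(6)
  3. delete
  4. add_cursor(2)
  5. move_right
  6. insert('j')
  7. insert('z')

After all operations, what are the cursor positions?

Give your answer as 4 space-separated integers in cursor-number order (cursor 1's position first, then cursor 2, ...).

After op 1 (insert('m')): buffer="masmcotp" (len 8), cursors c1@1 c2@4, authorship 1..2....
After op 2 (add_cursor(6)): buffer="masmcotp" (len 8), cursors c1@1 c2@4 c3@6, authorship 1..2....
After op 3 (delete): buffer="asctp" (len 5), cursors c1@0 c2@2 c3@3, authorship .....
After op 4 (add_cursor(2)): buffer="asctp" (len 5), cursors c1@0 c2@2 c4@2 c3@3, authorship .....
After op 5 (move_right): buffer="asctp" (len 5), cursors c1@1 c2@3 c4@3 c3@4, authorship .....
After op 6 (insert('j')): buffer="ajscjjtjp" (len 9), cursors c1@2 c2@6 c4@6 c3@8, authorship .1..24.3.
After op 7 (insert('z')): buffer="ajzscjjzztjzp" (len 13), cursors c1@3 c2@9 c4@9 c3@12, authorship .11..2424.33.

Answer: 3 9 12 9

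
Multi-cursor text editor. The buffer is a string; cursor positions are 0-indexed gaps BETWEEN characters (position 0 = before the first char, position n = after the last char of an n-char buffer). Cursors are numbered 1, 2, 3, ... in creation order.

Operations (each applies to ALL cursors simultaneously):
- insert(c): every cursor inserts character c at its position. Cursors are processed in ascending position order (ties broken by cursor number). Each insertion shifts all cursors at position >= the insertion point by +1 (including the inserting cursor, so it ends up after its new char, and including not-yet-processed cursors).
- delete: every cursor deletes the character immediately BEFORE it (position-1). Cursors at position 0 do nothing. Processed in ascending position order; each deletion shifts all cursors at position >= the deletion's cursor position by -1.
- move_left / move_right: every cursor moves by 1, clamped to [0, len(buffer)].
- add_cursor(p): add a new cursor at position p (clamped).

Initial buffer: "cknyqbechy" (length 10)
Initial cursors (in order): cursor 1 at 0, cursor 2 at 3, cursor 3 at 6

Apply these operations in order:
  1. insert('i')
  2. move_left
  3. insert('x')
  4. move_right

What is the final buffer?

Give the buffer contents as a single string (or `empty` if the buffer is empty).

After op 1 (insert('i')): buffer="ickniyqbiechy" (len 13), cursors c1@1 c2@5 c3@9, authorship 1...2...3....
After op 2 (move_left): buffer="ickniyqbiechy" (len 13), cursors c1@0 c2@4 c3@8, authorship 1...2...3....
After op 3 (insert('x')): buffer="xicknxiyqbxiechy" (len 16), cursors c1@1 c2@6 c3@11, authorship 11...22...33....
After op 4 (move_right): buffer="xicknxiyqbxiechy" (len 16), cursors c1@2 c2@7 c3@12, authorship 11...22...33....

Answer: xicknxiyqbxiechy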